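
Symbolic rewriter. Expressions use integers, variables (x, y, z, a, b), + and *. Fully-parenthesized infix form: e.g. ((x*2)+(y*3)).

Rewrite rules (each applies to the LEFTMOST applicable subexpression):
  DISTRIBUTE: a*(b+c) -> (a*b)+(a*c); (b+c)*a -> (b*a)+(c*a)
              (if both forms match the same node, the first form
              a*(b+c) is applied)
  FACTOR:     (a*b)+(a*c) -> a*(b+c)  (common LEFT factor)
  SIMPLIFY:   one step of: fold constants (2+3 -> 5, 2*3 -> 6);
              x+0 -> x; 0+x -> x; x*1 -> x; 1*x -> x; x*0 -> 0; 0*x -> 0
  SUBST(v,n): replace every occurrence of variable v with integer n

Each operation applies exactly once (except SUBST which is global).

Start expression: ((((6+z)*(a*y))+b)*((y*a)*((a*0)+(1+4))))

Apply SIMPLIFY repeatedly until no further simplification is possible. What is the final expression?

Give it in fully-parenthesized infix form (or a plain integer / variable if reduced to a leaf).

Answer: ((((6+z)*(a*y))+b)*((y*a)*5))

Derivation:
Start: ((((6+z)*(a*y))+b)*((y*a)*((a*0)+(1+4))))
Step 1: at RRL: (a*0) -> 0; overall: ((((6+z)*(a*y))+b)*((y*a)*((a*0)+(1+4)))) -> ((((6+z)*(a*y))+b)*((y*a)*(0+(1+4))))
Step 2: at RR: (0+(1+4)) -> (1+4); overall: ((((6+z)*(a*y))+b)*((y*a)*(0+(1+4)))) -> ((((6+z)*(a*y))+b)*((y*a)*(1+4)))
Step 3: at RR: (1+4) -> 5; overall: ((((6+z)*(a*y))+b)*((y*a)*(1+4))) -> ((((6+z)*(a*y))+b)*((y*a)*5))
Fixed point: ((((6+z)*(a*y))+b)*((y*a)*5))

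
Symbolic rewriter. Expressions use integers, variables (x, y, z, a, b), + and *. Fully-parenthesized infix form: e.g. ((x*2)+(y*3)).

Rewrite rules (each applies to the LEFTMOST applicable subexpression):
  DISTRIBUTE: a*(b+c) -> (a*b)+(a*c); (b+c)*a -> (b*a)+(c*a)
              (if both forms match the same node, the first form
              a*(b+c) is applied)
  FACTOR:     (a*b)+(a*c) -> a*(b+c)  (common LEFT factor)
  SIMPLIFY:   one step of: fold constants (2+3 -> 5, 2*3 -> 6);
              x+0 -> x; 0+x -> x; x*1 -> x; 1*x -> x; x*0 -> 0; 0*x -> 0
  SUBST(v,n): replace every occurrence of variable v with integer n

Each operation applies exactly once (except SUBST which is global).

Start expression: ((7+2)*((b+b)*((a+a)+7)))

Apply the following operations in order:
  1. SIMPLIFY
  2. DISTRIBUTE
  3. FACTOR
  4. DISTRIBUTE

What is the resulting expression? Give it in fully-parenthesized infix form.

Start: ((7+2)*((b+b)*((a+a)+7)))
Apply SIMPLIFY at L (target: (7+2)): ((7+2)*((b+b)*((a+a)+7))) -> (9*((b+b)*((a+a)+7)))
Apply DISTRIBUTE at R (target: ((b+b)*((a+a)+7))): (9*((b+b)*((a+a)+7))) -> (9*(((b+b)*(a+a))+((b+b)*7)))
Apply FACTOR at R (target: (((b+b)*(a+a))+((b+b)*7))): (9*(((b+b)*(a+a))+((b+b)*7))) -> (9*((b+b)*((a+a)+7)))
Apply DISTRIBUTE at R (target: ((b+b)*((a+a)+7))): (9*((b+b)*((a+a)+7))) -> (9*(((b+b)*(a+a))+((b+b)*7)))

Answer: (9*(((b+b)*(a+a))+((b+b)*7)))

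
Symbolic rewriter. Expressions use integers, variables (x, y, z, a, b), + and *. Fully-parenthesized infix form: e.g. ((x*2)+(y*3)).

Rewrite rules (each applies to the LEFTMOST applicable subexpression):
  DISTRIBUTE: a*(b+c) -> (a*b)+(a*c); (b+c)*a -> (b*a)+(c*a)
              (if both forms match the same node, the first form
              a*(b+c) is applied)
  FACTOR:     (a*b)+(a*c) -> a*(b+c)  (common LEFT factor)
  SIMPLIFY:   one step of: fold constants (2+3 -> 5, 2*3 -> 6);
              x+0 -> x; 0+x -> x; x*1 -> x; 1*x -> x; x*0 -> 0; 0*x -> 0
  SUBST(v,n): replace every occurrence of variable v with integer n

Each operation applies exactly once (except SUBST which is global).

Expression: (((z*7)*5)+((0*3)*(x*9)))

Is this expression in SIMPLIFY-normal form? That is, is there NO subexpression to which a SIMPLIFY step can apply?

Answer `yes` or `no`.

Expression: (((z*7)*5)+((0*3)*(x*9)))
Scanning for simplifiable subexpressions (pre-order)...
  at root: (((z*7)*5)+((0*3)*(x*9))) (not simplifiable)
  at L: ((z*7)*5) (not simplifiable)
  at LL: (z*7) (not simplifiable)
  at R: ((0*3)*(x*9)) (not simplifiable)
  at RL: (0*3) (SIMPLIFIABLE)
  at RR: (x*9) (not simplifiable)
Found simplifiable subexpr at path RL: (0*3)
One SIMPLIFY step would give: (((z*7)*5)+(0*(x*9)))
-> NOT in normal form.

Answer: no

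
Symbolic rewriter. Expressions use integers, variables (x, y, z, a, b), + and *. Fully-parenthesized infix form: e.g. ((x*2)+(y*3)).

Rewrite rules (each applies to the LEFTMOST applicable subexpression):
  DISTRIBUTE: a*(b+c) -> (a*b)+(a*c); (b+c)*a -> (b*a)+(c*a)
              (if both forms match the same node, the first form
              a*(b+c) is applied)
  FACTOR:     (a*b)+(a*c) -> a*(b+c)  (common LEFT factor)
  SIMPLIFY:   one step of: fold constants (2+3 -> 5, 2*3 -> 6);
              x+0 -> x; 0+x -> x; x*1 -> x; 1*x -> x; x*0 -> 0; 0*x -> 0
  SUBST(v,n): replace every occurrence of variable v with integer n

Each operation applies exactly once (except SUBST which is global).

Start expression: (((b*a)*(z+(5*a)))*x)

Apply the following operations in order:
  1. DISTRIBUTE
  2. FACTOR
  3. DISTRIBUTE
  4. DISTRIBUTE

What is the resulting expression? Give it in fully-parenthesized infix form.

Answer: ((((b*a)*z)*x)+(((b*a)*(5*a))*x))

Derivation:
Start: (((b*a)*(z+(5*a)))*x)
Apply DISTRIBUTE at L (target: ((b*a)*(z+(5*a)))): (((b*a)*(z+(5*a)))*x) -> ((((b*a)*z)+((b*a)*(5*a)))*x)
Apply FACTOR at L (target: (((b*a)*z)+((b*a)*(5*a)))): ((((b*a)*z)+((b*a)*(5*a)))*x) -> (((b*a)*(z+(5*a)))*x)
Apply DISTRIBUTE at L (target: ((b*a)*(z+(5*a)))): (((b*a)*(z+(5*a)))*x) -> ((((b*a)*z)+((b*a)*(5*a)))*x)
Apply DISTRIBUTE at root (target: ((((b*a)*z)+((b*a)*(5*a)))*x)): ((((b*a)*z)+((b*a)*(5*a)))*x) -> ((((b*a)*z)*x)+(((b*a)*(5*a))*x))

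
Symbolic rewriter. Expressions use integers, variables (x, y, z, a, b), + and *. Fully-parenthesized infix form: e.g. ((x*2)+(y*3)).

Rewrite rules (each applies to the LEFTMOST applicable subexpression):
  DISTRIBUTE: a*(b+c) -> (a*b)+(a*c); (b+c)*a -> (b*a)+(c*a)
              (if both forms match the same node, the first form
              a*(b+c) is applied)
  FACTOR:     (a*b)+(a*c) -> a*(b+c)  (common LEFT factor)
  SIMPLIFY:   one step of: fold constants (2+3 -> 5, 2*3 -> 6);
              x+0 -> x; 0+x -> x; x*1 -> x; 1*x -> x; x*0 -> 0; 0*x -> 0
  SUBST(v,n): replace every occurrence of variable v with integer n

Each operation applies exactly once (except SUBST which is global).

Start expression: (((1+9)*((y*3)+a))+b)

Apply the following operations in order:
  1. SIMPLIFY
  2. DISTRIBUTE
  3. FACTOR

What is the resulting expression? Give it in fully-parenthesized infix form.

Start: (((1+9)*((y*3)+a))+b)
Apply SIMPLIFY at LL (target: (1+9)): (((1+9)*((y*3)+a))+b) -> ((10*((y*3)+a))+b)
Apply DISTRIBUTE at L (target: (10*((y*3)+a))): ((10*((y*3)+a))+b) -> (((10*(y*3))+(10*a))+b)
Apply FACTOR at L (target: ((10*(y*3))+(10*a))): (((10*(y*3))+(10*a))+b) -> ((10*((y*3)+a))+b)

Answer: ((10*((y*3)+a))+b)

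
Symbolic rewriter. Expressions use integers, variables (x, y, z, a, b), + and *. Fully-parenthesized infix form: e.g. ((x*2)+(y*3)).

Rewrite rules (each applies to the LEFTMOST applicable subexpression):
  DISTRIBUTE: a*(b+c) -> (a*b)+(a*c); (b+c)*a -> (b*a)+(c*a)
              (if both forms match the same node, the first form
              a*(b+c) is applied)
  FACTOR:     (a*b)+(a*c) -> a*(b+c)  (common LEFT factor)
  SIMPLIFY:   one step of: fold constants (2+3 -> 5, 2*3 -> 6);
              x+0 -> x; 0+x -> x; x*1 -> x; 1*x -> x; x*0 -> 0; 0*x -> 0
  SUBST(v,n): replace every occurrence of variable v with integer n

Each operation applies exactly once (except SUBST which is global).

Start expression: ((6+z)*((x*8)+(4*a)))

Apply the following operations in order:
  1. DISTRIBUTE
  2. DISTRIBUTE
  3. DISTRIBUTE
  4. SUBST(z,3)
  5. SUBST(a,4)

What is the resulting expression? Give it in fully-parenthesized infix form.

Answer: (((6*(x*8))+(3*(x*8)))+((6*(4*4))+(3*(4*4))))

Derivation:
Start: ((6+z)*((x*8)+(4*a)))
Apply DISTRIBUTE at root (target: ((6+z)*((x*8)+(4*a)))): ((6+z)*((x*8)+(4*a))) -> (((6+z)*(x*8))+((6+z)*(4*a)))
Apply DISTRIBUTE at L (target: ((6+z)*(x*8))): (((6+z)*(x*8))+((6+z)*(4*a))) -> (((6*(x*8))+(z*(x*8)))+((6+z)*(4*a)))
Apply DISTRIBUTE at R (target: ((6+z)*(4*a))): (((6*(x*8))+(z*(x*8)))+((6+z)*(4*a))) -> (((6*(x*8))+(z*(x*8)))+((6*(4*a))+(z*(4*a))))
Apply SUBST(z,3): (((6*(x*8))+(z*(x*8)))+((6*(4*a))+(z*(4*a)))) -> (((6*(x*8))+(3*(x*8)))+((6*(4*a))+(3*(4*a))))
Apply SUBST(a,4): (((6*(x*8))+(3*(x*8)))+((6*(4*a))+(3*(4*a)))) -> (((6*(x*8))+(3*(x*8)))+((6*(4*4))+(3*(4*4))))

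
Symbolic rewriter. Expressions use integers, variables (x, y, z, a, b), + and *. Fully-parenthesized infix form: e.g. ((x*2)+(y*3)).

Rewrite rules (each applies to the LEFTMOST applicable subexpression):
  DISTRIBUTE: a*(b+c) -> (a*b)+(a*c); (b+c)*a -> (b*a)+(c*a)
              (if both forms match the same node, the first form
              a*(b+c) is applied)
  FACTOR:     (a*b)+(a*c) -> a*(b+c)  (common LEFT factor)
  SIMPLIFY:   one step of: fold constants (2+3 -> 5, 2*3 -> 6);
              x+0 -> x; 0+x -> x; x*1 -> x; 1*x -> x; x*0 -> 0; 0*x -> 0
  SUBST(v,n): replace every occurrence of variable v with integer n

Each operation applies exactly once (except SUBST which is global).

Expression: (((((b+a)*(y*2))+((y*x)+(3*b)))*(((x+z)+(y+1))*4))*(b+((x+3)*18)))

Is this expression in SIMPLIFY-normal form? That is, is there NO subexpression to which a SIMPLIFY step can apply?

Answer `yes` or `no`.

Answer: yes

Derivation:
Expression: (((((b+a)*(y*2))+((y*x)+(3*b)))*(((x+z)+(y+1))*4))*(b+((x+3)*18)))
Scanning for simplifiable subexpressions (pre-order)...
  at root: (((((b+a)*(y*2))+((y*x)+(3*b)))*(((x+z)+(y+1))*4))*(b+((x+3)*18))) (not simplifiable)
  at L: ((((b+a)*(y*2))+((y*x)+(3*b)))*(((x+z)+(y+1))*4)) (not simplifiable)
  at LL: (((b+a)*(y*2))+((y*x)+(3*b))) (not simplifiable)
  at LLL: ((b+a)*(y*2)) (not simplifiable)
  at LLLL: (b+a) (not simplifiable)
  at LLLR: (y*2) (not simplifiable)
  at LLR: ((y*x)+(3*b)) (not simplifiable)
  at LLRL: (y*x) (not simplifiable)
  at LLRR: (3*b) (not simplifiable)
  at LR: (((x+z)+(y+1))*4) (not simplifiable)
  at LRL: ((x+z)+(y+1)) (not simplifiable)
  at LRLL: (x+z) (not simplifiable)
  at LRLR: (y+1) (not simplifiable)
  at R: (b+((x+3)*18)) (not simplifiable)
  at RR: ((x+3)*18) (not simplifiable)
  at RRL: (x+3) (not simplifiable)
Result: no simplifiable subexpression found -> normal form.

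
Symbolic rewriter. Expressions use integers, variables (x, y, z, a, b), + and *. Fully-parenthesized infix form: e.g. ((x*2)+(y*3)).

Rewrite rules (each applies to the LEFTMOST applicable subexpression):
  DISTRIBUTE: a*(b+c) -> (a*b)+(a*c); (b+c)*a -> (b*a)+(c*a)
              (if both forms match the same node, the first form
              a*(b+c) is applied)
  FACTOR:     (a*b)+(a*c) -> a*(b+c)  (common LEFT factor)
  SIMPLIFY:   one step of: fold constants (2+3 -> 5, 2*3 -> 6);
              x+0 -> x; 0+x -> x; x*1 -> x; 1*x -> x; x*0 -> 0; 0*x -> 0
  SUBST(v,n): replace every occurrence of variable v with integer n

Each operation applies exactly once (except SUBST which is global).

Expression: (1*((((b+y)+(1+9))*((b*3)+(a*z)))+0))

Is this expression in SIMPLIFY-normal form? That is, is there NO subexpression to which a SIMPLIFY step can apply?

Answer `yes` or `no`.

Answer: no

Derivation:
Expression: (1*((((b+y)+(1+9))*((b*3)+(a*z)))+0))
Scanning for simplifiable subexpressions (pre-order)...
  at root: (1*((((b+y)+(1+9))*((b*3)+(a*z)))+0)) (SIMPLIFIABLE)
  at R: ((((b+y)+(1+9))*((b*3)+(a*z)))+0) (SIMPLIFIABLE)
  at RL: (((b+y)+(1+9))*((b*3)+(a*z))) (not simplifiable)
  at RLL: ((b+y)+(1+9)) (not simplifiable)
  at RLLL: (b+y) (not simplifiable)
  at RLLR: (1+9) (SIMPLIFIABLE)
  at RLR: ((b*3)+(a*z)) (not simplifiable)
  at RLRL: (b*3) (not simplifiable)
  at RLRR: (a*z) (not simplifiable)
Found simplifiable subexpr at path root: (1*((((b+y)+(1+9))*((b*3)+(a*z)))+0))
One SIMPLIFY step would give: ((((b+y)+(1+9))*((b*3)+(a*z)))+0)
-> NOT in normal form.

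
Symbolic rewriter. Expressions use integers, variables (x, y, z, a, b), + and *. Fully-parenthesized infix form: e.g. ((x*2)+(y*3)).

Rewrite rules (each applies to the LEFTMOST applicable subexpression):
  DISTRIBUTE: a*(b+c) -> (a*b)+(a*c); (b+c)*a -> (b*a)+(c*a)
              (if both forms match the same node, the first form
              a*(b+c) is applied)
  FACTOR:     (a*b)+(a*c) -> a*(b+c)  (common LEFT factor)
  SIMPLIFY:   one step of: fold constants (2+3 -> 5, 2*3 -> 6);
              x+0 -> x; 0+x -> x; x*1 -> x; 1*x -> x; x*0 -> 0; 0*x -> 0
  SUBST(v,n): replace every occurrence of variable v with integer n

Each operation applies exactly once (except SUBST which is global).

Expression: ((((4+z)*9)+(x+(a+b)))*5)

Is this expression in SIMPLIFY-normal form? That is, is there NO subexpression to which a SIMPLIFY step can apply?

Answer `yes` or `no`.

Expression: ((((4+z)*9)+(x+(a+b)))*5)
Scanning for simplifiable subexpressions (pre-order)...
  at root: ((((4+z)*9)+(x+(a+b)))*5) (not simplifiable)
  at L: (((4+z)*9)+(x+(a+b))) (not simplifiable)
  at LL: ((4+z)*9) (not simplifiable)
  at LLL: (4+z) (not simplifiable)
  at LR: (x+(a+b)) (not simplifiable)
  at LRR: (a+b) (not simplifiable)
Result: no simplifiable subexpression found -> normal form.

Answer: yes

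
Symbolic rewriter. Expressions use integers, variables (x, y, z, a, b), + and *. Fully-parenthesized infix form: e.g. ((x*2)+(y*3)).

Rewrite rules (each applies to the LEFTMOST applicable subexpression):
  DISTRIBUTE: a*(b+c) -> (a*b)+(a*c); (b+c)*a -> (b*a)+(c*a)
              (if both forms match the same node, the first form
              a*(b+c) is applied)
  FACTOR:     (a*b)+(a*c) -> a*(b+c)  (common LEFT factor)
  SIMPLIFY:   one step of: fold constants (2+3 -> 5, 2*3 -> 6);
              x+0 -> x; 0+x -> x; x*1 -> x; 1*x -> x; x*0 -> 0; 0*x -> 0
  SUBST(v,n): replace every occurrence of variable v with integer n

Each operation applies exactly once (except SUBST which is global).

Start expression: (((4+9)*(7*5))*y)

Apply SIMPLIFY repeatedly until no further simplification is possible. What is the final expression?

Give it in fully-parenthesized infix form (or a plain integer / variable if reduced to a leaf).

Answer: (455*y)

Derivation:
Start: (((4+9)*(7*5))*y)
Step 1: at LL: (4+9) -> 13; overall: (((4+9)*(7*5))*y) -> ((13*(7*5))*y)
Step 2: at LR: (7*5) -> 35; overall: ((13*(7*5))*y) -> ((13*35)*y)
Step 3: at L: (13*35) -> 455; overall: ((13*35)*y) -> (455*y)
Fixed point: (455*y)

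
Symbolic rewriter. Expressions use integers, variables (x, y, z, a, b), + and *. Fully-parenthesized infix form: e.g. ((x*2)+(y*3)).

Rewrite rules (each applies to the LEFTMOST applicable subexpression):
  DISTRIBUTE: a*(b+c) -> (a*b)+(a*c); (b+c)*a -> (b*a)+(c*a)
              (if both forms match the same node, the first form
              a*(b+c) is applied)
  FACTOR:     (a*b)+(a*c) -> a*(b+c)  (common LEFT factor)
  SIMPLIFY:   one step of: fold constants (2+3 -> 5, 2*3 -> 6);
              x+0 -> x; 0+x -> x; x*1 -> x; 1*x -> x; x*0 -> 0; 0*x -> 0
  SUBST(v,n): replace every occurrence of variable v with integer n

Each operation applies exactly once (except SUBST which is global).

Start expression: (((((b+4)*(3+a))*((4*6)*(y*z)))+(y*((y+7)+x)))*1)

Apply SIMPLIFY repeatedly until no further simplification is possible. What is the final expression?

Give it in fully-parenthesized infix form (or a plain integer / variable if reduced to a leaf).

Answer: ((((b+4)*(3+a))*(24*(y*z)))+(y*((y+7)+x)))

Derivation:
Start: (((((b+4)*(3+a))*((4*6)*(y*z)))+(y*((y+7)+x)))*1)
Step 1: at root: (((((b+4)*(3+a))*((4*6)*(y*z)))+(y*((y+7)+x)))*1) -> ((((b+4)*(3+a))*((4*6)*(y*z)))+(y*((y+7)+x))); overall: (((((b+4)*(3+a))*((4*6)*(y*z)))+(y*((y+7)+x)))*1) -> ((((b+4)*(3+a))*((4*6)*(y*z)))+(y*((y+7)+x)))
Step 2: at LRL: (4*6) -> 24; overall: ((((b+4)*(3+a))*((4*6)*(y*z)))+(y*((y+7)+x))) -> ((((b+4)*(3+a))*(24*(y*z)))+(y*((y+7)+x)))
Fixed point: ((((b+4)*(3+a))*(24*(y*z)))+(y*((y+7)+x)))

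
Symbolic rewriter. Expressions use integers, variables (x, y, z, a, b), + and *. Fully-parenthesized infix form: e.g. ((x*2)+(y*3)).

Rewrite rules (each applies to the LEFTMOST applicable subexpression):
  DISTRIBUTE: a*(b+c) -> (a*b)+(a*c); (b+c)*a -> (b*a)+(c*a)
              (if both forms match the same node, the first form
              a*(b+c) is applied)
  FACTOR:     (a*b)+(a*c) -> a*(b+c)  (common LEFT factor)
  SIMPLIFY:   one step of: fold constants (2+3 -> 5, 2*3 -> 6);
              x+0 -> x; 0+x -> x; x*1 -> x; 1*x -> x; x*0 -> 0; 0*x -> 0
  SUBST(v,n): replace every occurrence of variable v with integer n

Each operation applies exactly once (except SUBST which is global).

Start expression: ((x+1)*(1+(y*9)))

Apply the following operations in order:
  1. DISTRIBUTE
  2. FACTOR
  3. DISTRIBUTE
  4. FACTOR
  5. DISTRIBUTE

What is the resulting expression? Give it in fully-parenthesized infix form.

Answer: (((x+1)*1)+((x+1)*(y*9)))

Derivation:
Start: ((x+1)*(1+(y*9)))
Apply DISTRIBUTE at root (target: ((x+1)*(1+(y*9)))): ((x+1)*(1+(y*9))) -> (((x+1)*1)+((x+1)*(y*9)))
Apply FACTOR at root (target: (((x+1)*1)+((x+1)*(y*9)))): (((x+1)*1)+((x+1)*(y*9))) -> ((x+1)*(1+(y*9)))
Apply DISTRIBUTE at root (target: ((x+1)*(1+(y*9)))): ((x+1)*(1+(y*9))) -> (((x+1)*1)+((x+1)*(y*9)))
Apply FACTOR at root (target: (((x+1)*1)+((x+1)*(y*9)))): (((x+1)*1)+((x+1)*(y*9))) -> ((x+1)*(1+(y*9)))
Apply DISTRIBUTE at root (target: ((x+1)*(1+(y*9)))): ((x+1)*(1+(y*9))) -> (((x+1)*1)+((x+1)*(y*9)))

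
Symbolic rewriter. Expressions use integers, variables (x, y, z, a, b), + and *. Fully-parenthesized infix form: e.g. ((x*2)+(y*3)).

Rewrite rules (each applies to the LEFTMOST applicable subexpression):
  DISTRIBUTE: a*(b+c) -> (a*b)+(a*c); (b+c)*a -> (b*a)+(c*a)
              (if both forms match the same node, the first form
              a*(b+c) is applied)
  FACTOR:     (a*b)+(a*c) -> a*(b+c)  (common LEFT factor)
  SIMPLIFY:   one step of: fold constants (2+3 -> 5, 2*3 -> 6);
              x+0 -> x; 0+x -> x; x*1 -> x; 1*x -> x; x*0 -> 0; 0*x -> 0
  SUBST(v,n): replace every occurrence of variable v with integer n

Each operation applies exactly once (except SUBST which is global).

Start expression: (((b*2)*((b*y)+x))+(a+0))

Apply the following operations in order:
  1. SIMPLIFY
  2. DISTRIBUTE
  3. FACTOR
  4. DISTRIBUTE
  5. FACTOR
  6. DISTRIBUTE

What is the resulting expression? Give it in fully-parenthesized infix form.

Start: (((b*2)*((b*y)+x))+(a+0))
Apply SIMPLIFY at R (target: (a+0)): (((b*2)*((b*y)+x))+(a+0)) -> (((b*2)*((b*y)+x))+a)
Apply DISTRIBUTE at L (target: ((b*2)*((b*y)+x))): (((b*2)*((b*y)+x))+a) -> ((((b*2)*(b*y))+((b*2)*x))+a)
Apply FACTOR at L (target: (((b*2)*(b*y))+((b*2)*x))): ((((b*2)*(b*y))+((b*2)*x))+a) -> (((b*2)*((b*y)+x))+a)
Apply DISTRIBUTE at L (target: ((b*2)*((b*y)+x))): (((b*2)*((b*y)+x))+a) -> ((((b*2)*(b*y))+((b*2)*x))+a)
Apply FACTOR at L (target: (((b*2)*(b*y))+((b*2)*x))): ((((b*2)*(b*y))+((b*2)*x))+a) -> (((b*2)*((b*y)+x))+a)
Apply DISTRIBUTE at L (target: ((b*2)*((b*y)+x))): (((b*2)*((b*y)+x))+a) -> ((((b*2)*(b*y))+((b*2)*x))+a)

Answer: ((((b*2)*(b*y))+((b*2)*x))+a)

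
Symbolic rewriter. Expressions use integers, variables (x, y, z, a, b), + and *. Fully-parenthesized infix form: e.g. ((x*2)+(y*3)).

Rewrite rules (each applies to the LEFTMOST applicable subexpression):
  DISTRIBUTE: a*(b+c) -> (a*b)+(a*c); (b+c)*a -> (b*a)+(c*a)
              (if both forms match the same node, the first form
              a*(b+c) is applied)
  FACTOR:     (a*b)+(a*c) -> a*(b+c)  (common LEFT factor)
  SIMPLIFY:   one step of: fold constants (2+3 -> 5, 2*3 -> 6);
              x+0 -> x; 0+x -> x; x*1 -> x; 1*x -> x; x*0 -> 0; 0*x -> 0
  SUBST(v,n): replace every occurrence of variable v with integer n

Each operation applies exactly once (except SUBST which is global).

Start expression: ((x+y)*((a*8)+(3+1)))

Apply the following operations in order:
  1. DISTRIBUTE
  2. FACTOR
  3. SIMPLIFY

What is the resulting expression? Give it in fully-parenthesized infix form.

Start: ((x+y)*((a*8)+(3+1)))
Apply DISTRIBUTE at root (target: ((x+y)*((a*8)+(3+1)))): ((x+y)*((a*8)+(3+1))) -> (((x+y)*(a*8))+((x+y)*(3+1)))
Apply FACTOR at root (target: (((x+y)*(a*8))+((x+y)*(3+1)))): (((x+y)*(a*8))+((x+y)*(3+1))) -> ((x+y)*((a*8)+(3+1)))
Apply SIMPLIFY at RR (target: (3+1)): ((x+y)*((a*8)+(3+1))) -> ((x+y)*((a*8)+4))

Answer: ((x+y)*((a*8)+4))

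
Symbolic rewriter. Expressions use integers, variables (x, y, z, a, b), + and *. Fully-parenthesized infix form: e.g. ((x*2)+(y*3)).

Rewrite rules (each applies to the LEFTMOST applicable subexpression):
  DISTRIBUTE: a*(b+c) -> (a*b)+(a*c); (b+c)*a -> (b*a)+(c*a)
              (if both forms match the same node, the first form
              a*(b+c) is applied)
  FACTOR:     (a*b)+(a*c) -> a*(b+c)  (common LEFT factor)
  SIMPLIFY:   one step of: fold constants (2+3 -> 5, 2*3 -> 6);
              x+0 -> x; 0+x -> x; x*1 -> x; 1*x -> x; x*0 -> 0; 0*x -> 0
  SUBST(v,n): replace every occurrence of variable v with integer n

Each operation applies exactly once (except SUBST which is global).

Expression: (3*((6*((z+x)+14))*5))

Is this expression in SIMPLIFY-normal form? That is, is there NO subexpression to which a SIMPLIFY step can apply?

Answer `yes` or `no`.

Expression: (3*((6*((z+x)+14))*5))
Scanning for simplifiable subexpressions (pre-order)...
  at root: (3*((6*((z+x)+14))*5)) (not simplifiable)
  at R: ((6*((z+x)+14))*5) (not simplifiable)
  at RL: (6*((z+x)+14)) (not simplifiable)
  at RLR: ((z+x)+14) (not simplifiable)
  at RLRL: (z+x) (not simplifiable)
Result: no simplifiable subexpression found -> normal form.

Answer: yes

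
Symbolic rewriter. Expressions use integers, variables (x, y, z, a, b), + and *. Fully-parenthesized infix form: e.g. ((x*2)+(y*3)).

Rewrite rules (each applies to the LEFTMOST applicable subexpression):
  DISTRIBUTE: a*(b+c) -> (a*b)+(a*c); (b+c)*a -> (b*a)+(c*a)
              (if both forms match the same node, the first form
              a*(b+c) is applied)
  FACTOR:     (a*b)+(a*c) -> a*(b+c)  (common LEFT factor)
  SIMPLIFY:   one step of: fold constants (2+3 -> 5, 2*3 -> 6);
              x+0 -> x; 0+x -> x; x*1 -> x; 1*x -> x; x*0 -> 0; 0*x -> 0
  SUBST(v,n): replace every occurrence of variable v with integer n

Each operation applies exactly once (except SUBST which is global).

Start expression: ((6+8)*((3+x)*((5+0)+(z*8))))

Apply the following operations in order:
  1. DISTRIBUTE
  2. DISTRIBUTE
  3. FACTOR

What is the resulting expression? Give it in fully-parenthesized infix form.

Start: ((6+8)*((3+x)*((5+0)+(z*8))))
Apply DISTRIBUTE at root (target: ((6+8)*((3+x)*((5+0)+(z*8))))): ((6+8)*((3+x)*((5+0)+(z*8)))) -> ((6*((3+x)*((5+0)+(z*8))))+(8*((3+x)*((5+0)+(z*8)))))
Apply DISTRIBUTE at LR (target: ((3+x)*((5+0)+(z*8)))): ((6*((3+x)*((5+0)+(z*8))))+(8*((3+x)*((5+0)+(z*8))))) -> ((6*(((3+x)*(5+0))+((3+x)*(z*8))))+(8*((3+x)*((5+0)+(z*8)))))
Apply FACTOR at LR (target: (((3+x)*(5+0))+((3+x)*(z*8)))): ((6*(((3+x)*(5+0))+((3+x)*(z*8))))+(8*((3+x)*((5+0)+(z*8))))) -> ((6*((3+x)*((5+0)+(z*8))))+(8*((3+x)*((5+0)+(z*8)))))

Answer: ((6*((3+x)*((5+0)+(z*8))))+(8*((3+x)*((5+0)+(z*8)))))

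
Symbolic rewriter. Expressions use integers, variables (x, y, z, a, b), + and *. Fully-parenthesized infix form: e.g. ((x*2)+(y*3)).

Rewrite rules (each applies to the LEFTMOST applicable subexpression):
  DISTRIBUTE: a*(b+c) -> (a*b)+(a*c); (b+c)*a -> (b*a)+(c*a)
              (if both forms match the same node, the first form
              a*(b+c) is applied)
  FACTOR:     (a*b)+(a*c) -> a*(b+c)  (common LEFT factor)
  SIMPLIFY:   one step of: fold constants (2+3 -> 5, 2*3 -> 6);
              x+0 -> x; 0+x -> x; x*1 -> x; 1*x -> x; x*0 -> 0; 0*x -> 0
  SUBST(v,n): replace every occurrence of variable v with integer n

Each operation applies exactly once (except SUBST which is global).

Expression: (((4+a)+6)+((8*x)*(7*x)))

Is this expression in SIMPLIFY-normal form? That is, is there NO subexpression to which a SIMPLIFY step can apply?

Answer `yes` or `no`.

Answer: yes

Derivation:
Expression: (((4+a)+6)+((8*x)*(7*x)))
Scanning for simplifiable subexpressions (pre-order)...
  at root: (((4+a)+6)+((8*x)*(7*x))) (not simplifiable)
  at L: ((4+a)+6) (not simplifiable)
  at LL: (4+a) (not simplifiable)
  at R: ((8*x)*(7*x)) (not simplifiable)
  at RL: (8*x) (not simplifiable)
  at RR: (7*x) (not simplifiable)
Result: no simplifiable subexpression found -> normal form.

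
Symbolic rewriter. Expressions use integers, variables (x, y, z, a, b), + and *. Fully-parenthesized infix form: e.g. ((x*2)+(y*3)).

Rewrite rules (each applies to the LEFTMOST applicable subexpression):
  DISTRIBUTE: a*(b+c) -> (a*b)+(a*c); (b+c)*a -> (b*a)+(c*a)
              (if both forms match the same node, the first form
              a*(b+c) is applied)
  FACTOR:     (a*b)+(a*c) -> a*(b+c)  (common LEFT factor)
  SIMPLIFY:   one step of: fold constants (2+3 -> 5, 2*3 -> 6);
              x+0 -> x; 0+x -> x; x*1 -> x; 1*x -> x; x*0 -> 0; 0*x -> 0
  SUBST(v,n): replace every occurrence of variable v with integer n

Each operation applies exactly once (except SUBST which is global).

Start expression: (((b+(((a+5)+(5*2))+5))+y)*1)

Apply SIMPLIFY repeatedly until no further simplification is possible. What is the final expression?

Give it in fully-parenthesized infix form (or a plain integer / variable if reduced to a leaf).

Answer: ((b+(((a+5)+10)+5))+y)

Derivation:
Start: (((b+(((a+5)+(5*2))+5))+y)*1)
Step 1: at root: (((b+(((a+5)+(5*2))+5))+y)*1) -> ((b+(((a+5)+(5*2))+5))+y); overall: (((b+(((a+5)+(5*2))+5))+y)*1) -> ((b+(((a+5)+(5*2))+5))+y)
Step 2: at LRLR: (5*2) -> 10; overall: ((b+(((a+5)+(5*2))+5))+y) -> ((b+(((a+5)+10)+5))+y)
Fixed point: ((b+(((a+5)+10)+5))+y)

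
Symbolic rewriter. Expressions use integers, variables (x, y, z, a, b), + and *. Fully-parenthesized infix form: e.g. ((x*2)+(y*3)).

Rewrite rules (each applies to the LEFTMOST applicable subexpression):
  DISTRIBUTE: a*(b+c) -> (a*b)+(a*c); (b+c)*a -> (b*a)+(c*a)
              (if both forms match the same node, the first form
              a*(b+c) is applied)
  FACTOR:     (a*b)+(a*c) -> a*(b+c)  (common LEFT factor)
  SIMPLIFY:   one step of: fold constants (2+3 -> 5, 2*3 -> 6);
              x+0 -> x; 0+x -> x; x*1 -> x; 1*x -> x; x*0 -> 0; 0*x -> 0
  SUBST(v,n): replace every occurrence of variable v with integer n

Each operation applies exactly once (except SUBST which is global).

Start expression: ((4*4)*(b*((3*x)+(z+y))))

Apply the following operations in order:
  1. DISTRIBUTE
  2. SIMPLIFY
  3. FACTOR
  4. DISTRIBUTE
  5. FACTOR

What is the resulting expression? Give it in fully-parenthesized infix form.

Start: ((4*4)*(b*((3*x)+(z+y))))
Apply DISTRIBUTE at R (target: (b*((3*x)+(z+y)))): ((4*4)*(b*((3*x)+(z+y)))) -> ((4*4)*((b*(3*x))+(b*(z+y))))
Apply SIMPLIFY at L (target: (4*4)): ((4*4)*((b*(3*x))+(b*(z+y)))) -> (16*((b*(3*x))+(b*(z+y))))
Apply FACTOR at R (target: ((b*(3*x))+(b*(z+y)))): (16*((b*(3*x))+(b*(z+y)))) -> (16*(b*((3*x)+(z+y))))
Apply DISTRIBUTE at R (target: (b*((3*x)+(z+y)))): (16*(b*((3*x)+(z+y)))) -> (16*((b*(3*x))+(b*(z+y))))
Apply FACTOR at R (target: ((b*(3*x))+(b*(z+y)))): (16*((b*(3*x))+(b*(z+y)))) -> (16*(b*((3*x)+(z+y))))

Answer: (16*(b*((3*x)+(z+y))))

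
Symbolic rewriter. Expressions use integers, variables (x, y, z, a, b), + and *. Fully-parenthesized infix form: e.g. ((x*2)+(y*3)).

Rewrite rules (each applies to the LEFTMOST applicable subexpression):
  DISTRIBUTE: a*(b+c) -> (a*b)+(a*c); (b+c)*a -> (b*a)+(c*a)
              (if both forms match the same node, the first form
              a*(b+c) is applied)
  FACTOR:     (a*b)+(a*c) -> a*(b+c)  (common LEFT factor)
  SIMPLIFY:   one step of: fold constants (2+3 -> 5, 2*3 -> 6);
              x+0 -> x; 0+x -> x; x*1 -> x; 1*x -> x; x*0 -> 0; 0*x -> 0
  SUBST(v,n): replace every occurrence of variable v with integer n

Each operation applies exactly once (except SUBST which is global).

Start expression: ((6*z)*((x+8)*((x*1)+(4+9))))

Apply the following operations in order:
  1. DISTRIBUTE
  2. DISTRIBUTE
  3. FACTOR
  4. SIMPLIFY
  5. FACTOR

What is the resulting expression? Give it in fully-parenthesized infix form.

Start: ((6*z)*((x+8)*((x*1)+(4+9))))
Apply DISTRIBUTE at R (target: ((x+8)*((x*1)+(4+9)))): ((6*z)*((x+8)*((x*1)+(4+9)))) -> ((6*z)*(((x+8)*(x*1))+((x+8)*(4+9))))
Apply DISTRIBUTE at root (target: ((6*z)*(((x+8)*(x*1))+((x+8)*(4+9))))): ((6*z)*(((x+8)*(x*1))+((x+8)*(4+9)))) -> (((6*z)*((x+8)*(x*1)))+((6*z)*((x+8)*(4+9))))
Apply FACTOR at root (target: (((6*z)*((x+8)*(x*1)))+((6*z)*((x+8)*(4+9))))): (((6*z)*((x+8)*(x*1)))+((6*z)*((x+8)*(4+9)))) -> ((6*z)*(((x+8)*(x*1))+((x+8)*(4+9))))
Apply SIMPLIFY at RLR (target: (x*1)): ((6*z)*(((x+8)*(x*1))+((x+8)*(4+9)))) -> ((6*z)*(((x+8)*x)+((x+8)*(4+9))))
Apply FACTOR at R (target: (((x+8)*x)+((x+8)*(4+9)))): ((6*z)*(((x+8)*x)+((x+8)*(4+9)))) -> ((6*z)*((x+8)*(x+(4+9))))

Answer: ((6*z)*((x+8)*(x+(4+9))))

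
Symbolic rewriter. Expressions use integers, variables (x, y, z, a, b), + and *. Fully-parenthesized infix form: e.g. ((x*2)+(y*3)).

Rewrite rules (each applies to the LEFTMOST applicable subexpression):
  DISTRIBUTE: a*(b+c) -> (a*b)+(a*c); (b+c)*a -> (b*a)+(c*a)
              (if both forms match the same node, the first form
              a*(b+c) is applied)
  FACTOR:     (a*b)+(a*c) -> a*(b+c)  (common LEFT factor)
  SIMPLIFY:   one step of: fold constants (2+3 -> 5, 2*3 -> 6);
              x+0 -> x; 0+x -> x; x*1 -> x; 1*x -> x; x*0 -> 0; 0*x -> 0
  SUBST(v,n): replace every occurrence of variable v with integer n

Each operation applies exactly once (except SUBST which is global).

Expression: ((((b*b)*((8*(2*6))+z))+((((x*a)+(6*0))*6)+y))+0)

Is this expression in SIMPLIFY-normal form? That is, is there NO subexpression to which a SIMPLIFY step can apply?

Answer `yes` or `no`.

Answer: no

Derivation:
Expression: ((((b*b)*((8*(2*6))+z))+((((x*a)+(6*0))*6)+y))+0)
Scanning for simplifiable subexpressions (pre-order)...
  at root: ((((b*b)*((8*(2*6))+z))+((((x*a)+(6*0))*6)+y))+0) (SIMPLIFIABLE)
  at L: (((b*b)*((8*(2*6))+z))+((((x*a)+(6*0))*6)+y)) (not simplifiable)
  at LL: ((b*b)*((8*(2*6))+z)) (not simplifiable)
  at LLL: (b*b) (not simplifiable)
  at LLR: ((8*(2*6))+z) (not simplifiable)
  at LLRL: (8*(2*6)) (not simplifiable)
  at LLRLR: (2*6) (SIMPLIFIABLE)
  at LR: ((((x*a)+(6*0))*6)+y) (not simplifiable)
  at LRL: (((x*a)+(6*0))*6) (not simplifiable)
  at LRLL: ((x*a)+(6*0)) (not simplifiable)
  at LRLLL: (x*a) (not simplifiable)
  at LRLLR: (6*0) (SIMPLIFIABLE)
Found simplifiable subexpr at path root: ((((b*b)*((8*(2*6))+z))+((((x*a)+(6*0))*6)+y))+0)
One SIMPLIFY step would give: (((b*b)*((8*(2*6))+z))+((((x*a)+(6*0))*6)+y))
-> NOT in normal form.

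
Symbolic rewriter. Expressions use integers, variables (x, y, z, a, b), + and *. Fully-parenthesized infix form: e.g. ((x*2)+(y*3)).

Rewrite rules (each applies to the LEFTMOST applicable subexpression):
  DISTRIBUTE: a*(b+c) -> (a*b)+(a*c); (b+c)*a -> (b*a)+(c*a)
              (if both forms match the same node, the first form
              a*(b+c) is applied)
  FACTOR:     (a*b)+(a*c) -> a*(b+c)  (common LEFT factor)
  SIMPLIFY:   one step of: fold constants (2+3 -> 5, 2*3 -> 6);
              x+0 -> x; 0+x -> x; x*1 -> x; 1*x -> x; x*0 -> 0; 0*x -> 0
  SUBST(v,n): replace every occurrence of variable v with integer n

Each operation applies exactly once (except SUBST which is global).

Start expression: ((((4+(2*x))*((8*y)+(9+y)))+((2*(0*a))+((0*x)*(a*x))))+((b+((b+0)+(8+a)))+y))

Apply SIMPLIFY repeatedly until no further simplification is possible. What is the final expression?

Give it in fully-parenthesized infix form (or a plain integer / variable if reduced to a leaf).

Start: ((((4+(2*x))*((8*y)+(9+y)))+((2*(0*a))+((0*x)*(a*x))))+((b+((b+0)+(8+a)))+y))
Step 1: at LRLR: (0*a) -> 0; overall: ((((4+(2*x))*((8*y)+(9+y)))+((2*(0*a))+((0*x)*(a*x))))+((b+((b+0)+(8+a)))+y)) -> ((((4+(2*x))*((8*y)+(9+y)))+((2*0)+((0*x)*(a*x))))+((b+((b+0)+(8+a)))+y))
Step 2: at LRL: (2*0) -> 0; overall: ((((4+(2*x))*((8*y)+(9+y)))+((2*0)+((0*x)*(a*x))))+((b+((b+0)+(8+a)))+y)) -> ((((4+(2*x))*((8*y)+(9+y)))+(0+((0*x)*(a*x))))+((b+((b+0)+(8+a)))+y))
Step 3: at LR: (0+((0*x)*(a*x))) -> ((0*x)*(a*x)); overall: ((((4+(2*x))*((8*y)+(9+y)))+(0+((0*x)*(a*x))))+((b+((b+0)+(8+a)))+y)) -> ((((4+(2*x))*((8*y)+(9+y)))+((0*x)*(a*x)))+((b+((b+0)+(8+a)))+y))
Step 4: at LRL: (0*x) -> 0; overall: ((((4+(2*x))*((8*y)+(9+y)))+((0*x)*(a*x)))+((b+((b+0)+(8+a)))+y)) -> ((((4+(2*x))*((8*y)+(9+y)))+(0*(a*x)))+((b+((b+0)+(8+a)))+y))
Step 5: at LR: (0*(a*x)) -> 0; overall: ((((4+(2*x))*((8*y)+(9+y)))+(0*(a*x)))+((b+((b+0)+(8+a)))+y)) -> ((((4+(2*x))*((8*y)+(9+y)))+0)+((b+((b+0)+(8+a)))+y))
Step 6: at L: (((4+(2*x))*((8*y)+(9+y)))+0) -> ((4+(2*x))*((8*y)+(9+y))); overall: ((((4+(2*x))*((8*y)+(9+y)))+0)+((b+((b+0)+(8+a)))+y)) -> (((4+(2*x))*((8*y)+(9+y)))+((b+((b+0)+(8+a)))+y))
Step 7: at RLRL: (b+0) -> b; overall: (((4+(2*x))*((8*y)+(9+y)))+((b+((b+0)+(8+a)))+y)) -> (((4+(2*x))*((8*y)+(9+y)))+((b+(b+(8+a)))+y))
Fixed point: (((4+(2*x))*((8*y)+(9+y)))+((b+(b+(8+a)))+y))

Answer: (((4+(2*x))*((8*y)+(9+y)))+((b+(b+(8+a)))+y))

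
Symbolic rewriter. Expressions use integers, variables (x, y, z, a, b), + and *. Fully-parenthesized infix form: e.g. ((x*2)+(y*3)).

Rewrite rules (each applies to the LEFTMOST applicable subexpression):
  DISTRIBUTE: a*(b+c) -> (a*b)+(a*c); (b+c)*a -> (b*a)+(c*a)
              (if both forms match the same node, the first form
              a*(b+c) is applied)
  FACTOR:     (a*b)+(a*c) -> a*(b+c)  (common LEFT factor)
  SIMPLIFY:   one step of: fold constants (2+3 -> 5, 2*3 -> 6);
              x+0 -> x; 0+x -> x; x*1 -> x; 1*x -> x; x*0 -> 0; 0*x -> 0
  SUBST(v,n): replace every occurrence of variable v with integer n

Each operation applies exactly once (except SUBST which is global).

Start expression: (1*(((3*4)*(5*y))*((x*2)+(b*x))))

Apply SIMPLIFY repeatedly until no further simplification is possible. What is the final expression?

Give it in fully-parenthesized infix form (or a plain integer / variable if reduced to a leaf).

Answer: ((12*(5*y))*((x*2)+(b*x)))

Derivation:
Start: (1*(((3*4)*(5*y))*((x*2)+(b*x))))
Step 1: at root: (1*(((3*4)*(5*y))*((x*2)+(b*x)))) -> (((3*4)*(5*y))*((x*2)+(b*x))); overall: (1*(((3*4)*(5*y))*((x*2)+(b*x)))) -> (((3*4)*(5*y))*((x*2)+(b*x)))
Step 2: at LL: (3*4) -> 12; overall: (((3*4)*(5*y))*((x*2)+(b*x))) -> ((12*(5*y))*((x*2)+(b*x)))
Fixed point: ((12*(5*y))*((x*2)+(b*x)))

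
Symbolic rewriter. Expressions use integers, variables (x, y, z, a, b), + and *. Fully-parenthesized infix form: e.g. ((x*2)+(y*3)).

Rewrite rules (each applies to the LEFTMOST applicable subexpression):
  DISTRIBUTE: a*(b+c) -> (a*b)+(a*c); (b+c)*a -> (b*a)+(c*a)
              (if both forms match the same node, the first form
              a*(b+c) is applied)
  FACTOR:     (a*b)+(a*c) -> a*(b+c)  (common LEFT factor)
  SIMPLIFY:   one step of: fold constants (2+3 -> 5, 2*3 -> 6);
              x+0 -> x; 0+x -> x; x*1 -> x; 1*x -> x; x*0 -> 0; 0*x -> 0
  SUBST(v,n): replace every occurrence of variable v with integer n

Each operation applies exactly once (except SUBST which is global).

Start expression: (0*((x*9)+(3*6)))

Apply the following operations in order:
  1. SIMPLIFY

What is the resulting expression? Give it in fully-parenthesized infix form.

Answer: 0

Derivation:
Start: (0*((x*9)+(3*6)))
Apply SIMPLIFY at root (target: (0*((x*9)+(3*6)))): (0*((x*9)+(3*6))) -> 0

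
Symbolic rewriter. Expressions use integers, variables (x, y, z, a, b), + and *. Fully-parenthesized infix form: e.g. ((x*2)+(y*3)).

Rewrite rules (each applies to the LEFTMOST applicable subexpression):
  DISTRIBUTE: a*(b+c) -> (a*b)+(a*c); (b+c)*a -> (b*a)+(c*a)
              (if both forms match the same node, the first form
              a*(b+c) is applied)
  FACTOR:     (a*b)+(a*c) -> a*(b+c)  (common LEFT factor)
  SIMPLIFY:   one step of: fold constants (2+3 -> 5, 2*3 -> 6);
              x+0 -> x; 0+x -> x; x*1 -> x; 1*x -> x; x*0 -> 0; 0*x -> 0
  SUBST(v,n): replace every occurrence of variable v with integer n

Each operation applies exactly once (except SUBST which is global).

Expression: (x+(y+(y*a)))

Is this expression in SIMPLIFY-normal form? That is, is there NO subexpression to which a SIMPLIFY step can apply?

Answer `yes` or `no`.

Expression: (x+(y+(y*a)))
Scanning for simplifiable subexpressions (pre-order)...
  at root: (x+(y+(y*a))) (not simplifiable)
  at R: (y+(y*a)) (not simplifiable)
  at RR: (y*a) (not simplifiable)
Result: no simplifiable subexpression found -> normal form.

Answer: yes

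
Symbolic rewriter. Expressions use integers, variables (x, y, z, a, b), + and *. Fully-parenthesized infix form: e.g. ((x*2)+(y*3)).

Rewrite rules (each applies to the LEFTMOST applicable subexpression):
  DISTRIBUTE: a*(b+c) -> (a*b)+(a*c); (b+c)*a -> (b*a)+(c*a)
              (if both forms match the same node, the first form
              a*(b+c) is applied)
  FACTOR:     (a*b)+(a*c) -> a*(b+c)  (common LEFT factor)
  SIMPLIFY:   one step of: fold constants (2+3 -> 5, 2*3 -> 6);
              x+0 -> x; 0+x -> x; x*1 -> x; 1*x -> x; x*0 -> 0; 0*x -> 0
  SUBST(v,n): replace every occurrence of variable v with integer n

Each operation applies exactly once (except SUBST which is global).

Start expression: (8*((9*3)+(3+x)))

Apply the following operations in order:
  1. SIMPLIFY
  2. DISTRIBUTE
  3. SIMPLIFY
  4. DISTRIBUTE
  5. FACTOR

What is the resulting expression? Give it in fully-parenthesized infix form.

Start: (8*((9*3)+(3+x)))
Apply SIMPLIFY at RL (target: (9*3)): (8*((9*3)+(3+x))) -> (8*(27+(3+x)))
Apply DISTRIBUTE at root (target: (8*(27+(3+x)))): (8*(27+(3+x))) -> ((8*27)+(8*(3+x)))
Apply SIMPLIFY at L (target: (8*27)): ((8*27)+(8*(3+x))) -> (216+(8*(3+x)))
Apply DISTRIBUTE at R (target: (8*(3+x))): (216+(8*(3+x))) -> (216+((8*3)+(8*x)))
Apply FACTOR at R (target: ((8*3)+(8*x))): (216+((8*3)+(8*x))) -> (216+(8*(3+x)))

Answer: (216+(8*(3+x)))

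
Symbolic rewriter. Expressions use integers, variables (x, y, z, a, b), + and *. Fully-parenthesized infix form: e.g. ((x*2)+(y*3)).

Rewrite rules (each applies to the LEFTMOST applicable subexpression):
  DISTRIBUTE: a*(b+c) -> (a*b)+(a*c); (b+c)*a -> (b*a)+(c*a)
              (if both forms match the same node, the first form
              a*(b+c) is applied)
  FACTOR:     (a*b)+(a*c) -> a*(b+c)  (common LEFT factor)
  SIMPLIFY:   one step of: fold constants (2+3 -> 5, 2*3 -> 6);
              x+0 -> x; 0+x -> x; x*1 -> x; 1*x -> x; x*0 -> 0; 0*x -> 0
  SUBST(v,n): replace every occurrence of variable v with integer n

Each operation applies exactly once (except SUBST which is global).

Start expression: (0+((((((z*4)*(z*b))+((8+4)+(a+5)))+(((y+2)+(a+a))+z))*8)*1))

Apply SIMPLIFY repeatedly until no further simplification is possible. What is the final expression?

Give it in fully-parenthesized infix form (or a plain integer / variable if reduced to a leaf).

Answer: (((((z*4)*(z*b))+(12+(a+5)))+(((y+2)+(a+a))+z))*8)

Derivation:
Start: (0+((((((z*4)*(z*b))+((8+4)+(a+5)))+(((y+2)+(a+a))+z))*8)*1))
Step 1: at root: (0+((((((z*4)*(z*b))+((8+4)+(a+5)))+(((y+2)+(a+a))+z))*8)*1)) -> ((((((z*4)*(z*b))+((8+4)+(a+5)))+(((y+2)+(a+a))+z))*8)*1); overall: (0+((((((z*4)*(z*b))+((8+4)+(a+5)))+(((y+2)+(a+a))+z))*8)*1)) -> ((((((z*4)*(z*b))+((8+4)+(a+5)))+(((y+2)+(a+a))+z))*8)*1)
Step 2: at root: ((((((z*4)*(z*b))+((8+4)+(a+5)))+(((y+2)+(a+a))+z))*8)*1) -> (((((z*4)*(z*b))+((8+4)+(a+5)))+(((y+2)+(a+a))+z))*8); overall: ((((((z*4)*(z*b))+((8+4)+(a+5)))+(((y+2)+(a+a))+z))*8)*1) -> (((((z*4)*(z*b))+((8+4)+(a+5)))+(((y+2)+(a+a))+z))*8)
Step 3: at LLRL: (8+4) -> 12; overall: (((((z*4)*(z*b))+((8+4)+(a+5)))+(((y+2)+(a+a))+z))*8) -> (((((z*4)*(z*b))+(12+(a+5)))+(((y+2)+(a+a))+z))*8)
Fixed point: (((((z*4)*(z*b))+(12+(a+5)))+(((y+2)+(a+a))+z))*8)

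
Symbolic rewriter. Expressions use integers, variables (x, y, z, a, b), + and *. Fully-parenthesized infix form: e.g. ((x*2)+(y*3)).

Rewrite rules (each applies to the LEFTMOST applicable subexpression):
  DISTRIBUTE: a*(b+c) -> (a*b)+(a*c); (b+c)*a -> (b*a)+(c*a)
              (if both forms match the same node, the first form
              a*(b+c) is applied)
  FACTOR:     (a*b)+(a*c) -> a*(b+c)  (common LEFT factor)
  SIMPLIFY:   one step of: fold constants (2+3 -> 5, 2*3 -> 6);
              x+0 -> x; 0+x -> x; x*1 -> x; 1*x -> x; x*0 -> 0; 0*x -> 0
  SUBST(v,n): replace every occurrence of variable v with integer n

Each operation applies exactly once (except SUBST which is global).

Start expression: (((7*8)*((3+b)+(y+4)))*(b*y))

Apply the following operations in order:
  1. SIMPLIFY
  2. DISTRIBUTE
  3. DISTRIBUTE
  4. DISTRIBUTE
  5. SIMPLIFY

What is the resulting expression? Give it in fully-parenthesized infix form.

Start: (((7*8)*((3+b)+(y+4)))*(b*y))
Apply SIMPLIFY at LL (target: (7*8)): (((7*8)*((3+b)+(y+4)))*(b*y)) -> ((56*((3+b)+(y+4)))*(b*y))
Apply DISTRIBUTE at L (target: (56*((3+b)+(y+4)))): ((56*((3+b)+(y+4)))*(b*y)) -> (((56*(3+b))+(56*(y+4)))*(b*y))
Apply DISTRIBUTE at root (target: (((56*(3+b))+(56*(y+4)))*(b*y))): (((56*(3+b))+(56*(y+4)))*(b*y)) -> (((56*(3+b))*(b*y))+((56*(y+4))*(b*y)))
Apply DISTRIBUTE at LL (target: (56*(3+b))): (((56*(3+b))*(b*y))+((56*(y+4))*(b*y))) -> ((((56*3)+(56*b))*(b*y))+((56*(y+4))*(b*y)))
Apply SIMPLIFY at LLL (target: (56*3)): ((((56*3)+(56*b))*(b*y))+((56*(y+4))*(b*y))) -> (((168+(56*b))*(b*y))+((56*(y+4))*(b*y)))

Answer: (((168+(56*b))*(b*y))+((56*(y+4))*(b*y)))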